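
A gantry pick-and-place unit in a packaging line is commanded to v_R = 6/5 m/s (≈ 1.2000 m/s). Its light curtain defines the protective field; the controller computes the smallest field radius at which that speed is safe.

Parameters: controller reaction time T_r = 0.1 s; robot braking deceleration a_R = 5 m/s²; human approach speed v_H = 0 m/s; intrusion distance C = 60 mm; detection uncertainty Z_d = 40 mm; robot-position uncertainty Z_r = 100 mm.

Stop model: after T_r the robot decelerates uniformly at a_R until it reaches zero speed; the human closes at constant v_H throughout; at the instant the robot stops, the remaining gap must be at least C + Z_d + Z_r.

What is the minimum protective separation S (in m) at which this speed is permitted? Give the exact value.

braking lasts T_s = (6/5)/5 = 0.2400 s
reaction-phase robot travel = 1.2000·0.1000 = 0.1200 m
braking distance = 1.2000²/(2·5.0000) = 0.1440 m
human over T_r+T_s: 0.0000·(0.1000+0.2400) = 0.0000 m
margins: 0.0600+0.0400+0.1000 = 0.2000 m
S_min ≈ 0.1200+0.1440+0.0000+0.2000  ⇒  S_min = 58/125 m

S_min = 58/125 m = 0.4640 m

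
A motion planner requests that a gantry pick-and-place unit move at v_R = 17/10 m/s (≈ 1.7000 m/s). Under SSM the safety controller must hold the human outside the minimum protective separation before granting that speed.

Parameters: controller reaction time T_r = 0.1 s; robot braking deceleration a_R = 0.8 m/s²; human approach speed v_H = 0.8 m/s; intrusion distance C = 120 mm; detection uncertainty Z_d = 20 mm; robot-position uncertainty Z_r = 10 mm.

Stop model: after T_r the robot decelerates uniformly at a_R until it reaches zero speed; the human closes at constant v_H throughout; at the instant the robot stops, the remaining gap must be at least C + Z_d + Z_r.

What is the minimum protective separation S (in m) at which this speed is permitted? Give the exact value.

S_min = 125/32 m = 3.9062 m

stop time T_s = (17/10)/(4/5) = 2.1250 s
reaction-phase robot travel = 1.7000·0.1000 = 0.1700 m
robot covers 1.7000·2.1250 − ½·0.8000·2.1250² = 1.8062 m while stopping
human over T_r+T_s: 0.8000·(0.1000+2.1250) = 1.7800 m
residual clearance needed = 0.1200+0.0200+0.0100 = 0.1500 m
S_min ≈ 0.1700+1.8062+1.7800+0.1500  ⇒  S_min = 125/32 m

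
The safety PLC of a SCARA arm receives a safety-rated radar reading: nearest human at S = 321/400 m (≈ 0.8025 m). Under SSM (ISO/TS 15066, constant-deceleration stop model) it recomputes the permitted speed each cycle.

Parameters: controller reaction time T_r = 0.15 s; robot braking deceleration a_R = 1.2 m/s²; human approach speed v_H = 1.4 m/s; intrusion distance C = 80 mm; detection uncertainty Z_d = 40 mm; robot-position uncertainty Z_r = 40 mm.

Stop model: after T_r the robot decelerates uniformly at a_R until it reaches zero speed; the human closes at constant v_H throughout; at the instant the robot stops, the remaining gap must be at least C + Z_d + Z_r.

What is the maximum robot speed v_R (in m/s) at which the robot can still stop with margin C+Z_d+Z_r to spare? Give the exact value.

v_R_max = 3/10 m/s = 0.3000 m/s

at the boundary: (5/12)·v² + (79/60)·v + (-173/400) = 0
  disc = (79/60)² − 4·(5/12)·(-173/400) = 2209/900 ; √disc = 47/30
  v_R = (−(79/60) + 47/30) / (2·(5/12)) = 3/10 m/s
check:
braking lasts T_s = (3/10)/(6/5) = 0.2500 s
robot covers v_R·T_r = 0.3000·0.1500 = 0.0450 m before braking
robot covers 0.3000·0.2500 − ½·1.2000·0.2500² = 0.0375 m while stopping
person approaches 1.4000·(0.1500+0.2500) = 0.5600 m
residual clearance needed = 0.0800+0.0400+0.0400 = 0.1600 m
sum ≈ 0.0450+0.0375+0.5600+0.1600 ≈ 0.8025 m = S ✓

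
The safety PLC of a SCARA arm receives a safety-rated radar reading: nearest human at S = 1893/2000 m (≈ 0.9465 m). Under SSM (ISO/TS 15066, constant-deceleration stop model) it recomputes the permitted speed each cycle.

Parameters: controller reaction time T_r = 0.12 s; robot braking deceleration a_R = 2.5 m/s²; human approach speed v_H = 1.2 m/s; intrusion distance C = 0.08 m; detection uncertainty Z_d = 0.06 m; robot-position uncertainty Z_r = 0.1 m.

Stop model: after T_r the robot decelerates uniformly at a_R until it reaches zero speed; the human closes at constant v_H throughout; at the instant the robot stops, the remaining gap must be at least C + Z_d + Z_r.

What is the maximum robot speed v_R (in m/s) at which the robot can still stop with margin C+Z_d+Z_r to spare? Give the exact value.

quadratic (1/5)·v² + (3/5)·v + (-9/16) = 0
  disc = (3/5)² − 4·(1/5)·(-9/16) = 81/100 ; √disc = 9/10
  v_R = (−(3/5) + 9/10) / (2·(1/5)) = 3/4 m/s
check:
braking lasts T_s = (3/4)/(5/2) = 0.3000 s
reaction-phase robot travel = 0.7500·0.1200 = 0.0900 m
robot covers 0.7500·0.3000 − ½·2.5000·0.3000² = 0.1125 m while stopping
human closes 1.2000·0.4200 = 0.5040 m
C+Z_d+Z_r = 0.0800+0.0600+0.1000 = 0.2400 m
sum ≈ 0.0900+0.1125+0.5040+0.2400 ≈ 0.9465 m = S ✓

v_R_max = 3/4 m/s = 0.7500 m/s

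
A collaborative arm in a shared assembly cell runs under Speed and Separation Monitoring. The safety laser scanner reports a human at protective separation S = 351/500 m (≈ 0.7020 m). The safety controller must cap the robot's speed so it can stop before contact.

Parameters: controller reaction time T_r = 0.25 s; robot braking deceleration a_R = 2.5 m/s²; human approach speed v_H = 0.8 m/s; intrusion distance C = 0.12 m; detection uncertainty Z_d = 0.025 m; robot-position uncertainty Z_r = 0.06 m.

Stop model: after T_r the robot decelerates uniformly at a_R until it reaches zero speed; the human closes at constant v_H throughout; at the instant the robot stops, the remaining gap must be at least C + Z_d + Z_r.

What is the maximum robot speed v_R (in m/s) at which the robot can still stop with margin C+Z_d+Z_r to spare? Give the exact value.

v_R_max = 9/20 m/s = 0.4500 m/s

collect terms ⇒ (1/5)·v_R² + (57/100)·v_R + (-297/1000) = 0
  disc = (57/100)² − 4·(1/5)·(-297/1000) = 9/16 ; √disc = 3/4
  v_R = (−(57/100) + 3/4) / (2·(1/5)) = 9/20 m/s
check:
stop time T_s = (9/20)/(5/2) = 0.1800 s
robot covers v_R·T_r = 0.4500·0.2500 = 0.1125 m before braking
robot under decel: 0.4500²/(2·2.5000) = 0.0405 m
person approaches 0.8000·(0.2500+0.1800) = 0.3440 m
C+Z_d+Z_r = 0.1200+0.0250+0.0600 = 0.2050 m
sum ≈ 0.1125+0.0405+0.3440+0.2050 ≈ 0.7020 m = S ✓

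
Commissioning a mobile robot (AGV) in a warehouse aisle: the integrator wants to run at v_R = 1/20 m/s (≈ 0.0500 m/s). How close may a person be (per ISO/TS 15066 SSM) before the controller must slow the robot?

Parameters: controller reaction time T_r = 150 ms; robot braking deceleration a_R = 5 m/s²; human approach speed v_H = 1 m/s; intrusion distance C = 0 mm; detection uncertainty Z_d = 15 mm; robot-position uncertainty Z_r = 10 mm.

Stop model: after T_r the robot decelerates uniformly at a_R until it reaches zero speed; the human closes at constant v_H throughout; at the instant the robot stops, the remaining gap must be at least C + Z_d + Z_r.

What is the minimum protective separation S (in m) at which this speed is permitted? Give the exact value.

S_min = 771/4000 m = 0.1928 m

braking lasts T_s = (1/20)/5 = 0.0100 s
robot in T_r: 0.0500·0.1500 = 0.0075 m
braking distance = 0.0500²/(2·5.0000) = 0.0003 m
human closes 1.0000·0.1600 = 0.1600 m
margins: 0.0000+0.0150+0.0100 = 0.0250 m
S_min ≈ 0.0075+0.0003+0.1600+0.0250  ⇒  S_min = 771/4000 m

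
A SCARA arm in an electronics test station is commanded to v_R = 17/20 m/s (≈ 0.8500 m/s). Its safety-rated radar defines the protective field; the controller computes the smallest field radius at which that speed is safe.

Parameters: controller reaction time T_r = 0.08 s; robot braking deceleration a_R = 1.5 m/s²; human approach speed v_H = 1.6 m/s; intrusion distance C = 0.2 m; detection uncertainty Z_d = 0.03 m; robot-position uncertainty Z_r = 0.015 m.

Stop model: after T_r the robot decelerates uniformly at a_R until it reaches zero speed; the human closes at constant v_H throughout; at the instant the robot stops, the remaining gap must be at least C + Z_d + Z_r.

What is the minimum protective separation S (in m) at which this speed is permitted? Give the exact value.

stop time T_s = (17/20)/(3/2) = 0.5667 s
robot in T_r: 0.8500·0.0800 = 0.0680 m
robot covers 0.8500·0.5667 − ½·1.5000·0.5667² = 0.2408 m while stopping
human over T_r+T_s: 1.6000·(0.0800+0.5667) = 1.0347 m
residual clearance needed = 0.2000+0.0300+0.0150 = 0.2450 m
S_min ≈ 0.0680+0.2408+1.0347+0.2450  ⇒  S_min = 3177/2000 m

S_min = 3177/2000 m = 1.5885 m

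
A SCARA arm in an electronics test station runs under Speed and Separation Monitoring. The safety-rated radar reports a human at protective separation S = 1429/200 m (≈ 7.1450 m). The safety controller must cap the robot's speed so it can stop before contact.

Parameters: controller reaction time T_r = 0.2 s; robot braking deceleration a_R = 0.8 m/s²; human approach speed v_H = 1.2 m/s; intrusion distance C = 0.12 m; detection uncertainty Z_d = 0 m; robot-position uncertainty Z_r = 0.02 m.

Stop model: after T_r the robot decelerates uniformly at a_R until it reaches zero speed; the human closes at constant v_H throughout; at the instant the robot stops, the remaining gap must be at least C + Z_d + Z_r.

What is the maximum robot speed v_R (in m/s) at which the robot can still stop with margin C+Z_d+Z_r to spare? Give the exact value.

v_R_max = 11/5 m/s = 2.2000 m/s

collect terms ⇒ (5/8)·v_R² + (17/10)·v_R + (-1353/200) = 0
  disc = (17/10)² − 4·(5/8)·(-1353/200) = 7921/400 ; √disc = 89/20
  v_R = (−(17/10) + 89/20) / (2·(5/8)) = 11/5 m/s
check:
stop time T_s = (11/5)/(4/5) = 2.7500 s
robot in T_r: 2.2000·0.2000 = 0.4400 m
robot under decel: 2.2000²/(2·0.8000) = 3.0250 m
person approaches 1.2000·(0.2000+2.7500) = 3.5400 m
margins: 0.1200+0.0000+0.0200 = 0.1400 m
sum ≈ 0.4400+3.0250+3.5400+0.1400 ≈ 7.1450 m = S ✓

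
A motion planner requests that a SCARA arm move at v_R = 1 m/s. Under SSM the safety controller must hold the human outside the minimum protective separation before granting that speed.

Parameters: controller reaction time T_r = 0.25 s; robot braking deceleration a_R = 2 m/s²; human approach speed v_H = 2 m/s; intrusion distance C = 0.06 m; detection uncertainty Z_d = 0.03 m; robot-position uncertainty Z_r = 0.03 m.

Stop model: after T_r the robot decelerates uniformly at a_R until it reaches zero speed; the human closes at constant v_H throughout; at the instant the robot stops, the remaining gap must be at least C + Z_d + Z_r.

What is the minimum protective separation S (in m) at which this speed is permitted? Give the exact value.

S_min = 53/25 m = 2.1200 m

T_s = v_R/a_R = 1/2 = 0.5000 s
robot covers v_R·T_r = 1.0000·0.2500 = 0.2500 m before braking
braking distance = 1.0000²/(2·2.0000) = 0.2500 m
human over T_r+T_s: 2.0000·(0.2500+0.5000) = 1.5000 m
residual clearance needed = 0.0600+0.0300+0.0300 = 0.1200 m
S_min ≈ 0.2500+0.2500+1.5000+0.1200  ⇒  S_min = 53/25 m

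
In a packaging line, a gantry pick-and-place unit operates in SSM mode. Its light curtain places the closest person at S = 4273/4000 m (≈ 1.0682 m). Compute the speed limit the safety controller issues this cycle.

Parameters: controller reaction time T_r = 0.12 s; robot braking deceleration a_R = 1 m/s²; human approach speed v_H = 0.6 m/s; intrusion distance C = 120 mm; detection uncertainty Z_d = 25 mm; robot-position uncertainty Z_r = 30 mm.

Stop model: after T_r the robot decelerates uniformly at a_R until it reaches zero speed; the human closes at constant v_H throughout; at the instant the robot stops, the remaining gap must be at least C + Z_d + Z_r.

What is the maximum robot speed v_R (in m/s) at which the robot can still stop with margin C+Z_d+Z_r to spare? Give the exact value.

v_R_max = 3/4 m/s = 0.7500 m/s

collect terms ⇒ (1/2)·v_R² + (18/25)·v_R + (-657/800) = 0
  disc = (18/25)² − 4·(1/2)·(-657/800) = 21609/10000 ; √disc = 147/100
  v_R = (−(18/25) + 147/100) / (2·(1/2)) = 3/4 m/s
check:
braking lasts T_s = (3/4)/1 = 0.7500 s
robot covers v_R·T_r = 0.7500·0.1200 = 0.0900 m before braking
robot under decel: 0.7500²/(2·1.0000) = 0.2812 m
person approaches 0.6000·(0.1200+0.7500) = 0.5220 m
margins: 0.1200+0.0250+0.0300 = 0.1750 m
sum ≈ 0.0900+0.2812+0.5220+0.1750 ≈ 1.0682 m = S ✓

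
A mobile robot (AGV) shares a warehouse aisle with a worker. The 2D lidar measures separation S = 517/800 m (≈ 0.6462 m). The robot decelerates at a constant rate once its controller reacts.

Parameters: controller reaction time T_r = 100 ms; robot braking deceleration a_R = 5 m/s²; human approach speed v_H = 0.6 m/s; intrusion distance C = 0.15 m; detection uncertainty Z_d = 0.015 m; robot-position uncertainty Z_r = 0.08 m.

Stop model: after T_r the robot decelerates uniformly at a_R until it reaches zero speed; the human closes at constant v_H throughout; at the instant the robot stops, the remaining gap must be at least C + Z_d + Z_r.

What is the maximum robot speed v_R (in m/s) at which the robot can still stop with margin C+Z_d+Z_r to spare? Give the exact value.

quadratic (1/10)·v² + (11/50)·v + (-273/800) = 0
  disc = (11/50)² − 4·(1/10)·(-273/800) = 1849/10000 ; √disc = 43/100
  v_R = (−(11/50) + 43/100) / (2·(1/10)) = 21/20 m/s
check:
stop time T_s = (21/20)/5 = 0.2100 s
robot covers v_R·T_r = 1.0500·0.1000 = 0.1050 m before braking
robot under decel: 1.0500²/(2·5.0000) = 0.1103 m
person approaches 0.6000·(0.1000+0.2100) = 0.1860 m
C+Z_d+Z_r = 0.1500+0.0150+0.0800 = 0.2450 m
sum ≈ 0.1050+0.1103+0.1860+0.2450 ≈ 0.6462 m = S ✓

v_R_max = 21/20 m/s = 1.0500 m/s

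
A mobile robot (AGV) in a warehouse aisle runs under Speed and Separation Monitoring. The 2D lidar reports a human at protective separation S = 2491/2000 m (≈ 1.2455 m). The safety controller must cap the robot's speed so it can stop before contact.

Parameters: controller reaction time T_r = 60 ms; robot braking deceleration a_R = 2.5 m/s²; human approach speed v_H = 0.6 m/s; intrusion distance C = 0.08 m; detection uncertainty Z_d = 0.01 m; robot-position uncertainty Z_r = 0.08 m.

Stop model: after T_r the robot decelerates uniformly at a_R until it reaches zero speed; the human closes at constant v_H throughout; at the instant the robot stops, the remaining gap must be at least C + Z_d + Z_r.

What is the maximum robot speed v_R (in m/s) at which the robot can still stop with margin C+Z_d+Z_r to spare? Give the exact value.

quadratic (1/5)·v² + (3/10)·v + (-2079/2000) = 0
  disc = (3/10)² − 4·(1/5)·(-2079/2000) = 576/625 ; √disc = 24/25
  v_R = (−(3/10) + 24/25) / (2·(1/5)) = 33/20 m/s
check:
T_s = v_R/a_R = (33/20)/(5/2) = 0.6600 s
reaction-phase robot travel = 1.6500·0.0600 = 0.0990 m
robot covers 1.6500·0.6600 − ½·2.5000·0.6600² = 0.5445 m while stopping
human over T_r+T_s: 0.6000·(0.0600+0.6600) = 0.4320 m
residual clearance needed = 0.0800+0.0100+0.0800 = 0.1700 m
sum ≈ 0.0990+0.5445+0.4320+0.1700 ≈ 1.2455 m = S ✓

v_R_max = 33/20 m/s = 1.6500 m/s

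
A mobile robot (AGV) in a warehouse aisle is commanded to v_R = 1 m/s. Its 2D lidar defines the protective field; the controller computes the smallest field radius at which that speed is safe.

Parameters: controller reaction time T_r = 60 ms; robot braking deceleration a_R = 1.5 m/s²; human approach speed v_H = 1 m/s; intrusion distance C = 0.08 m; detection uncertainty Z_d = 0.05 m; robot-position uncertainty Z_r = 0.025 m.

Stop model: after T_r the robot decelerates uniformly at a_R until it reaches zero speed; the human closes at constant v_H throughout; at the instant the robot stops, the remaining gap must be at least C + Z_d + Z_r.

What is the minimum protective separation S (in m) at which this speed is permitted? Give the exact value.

T_s = v_R/a_R = 1/(3/2) = 0.6667 s
robot in T_r: 1.0000·0.0600 = 0.0600 m
robot covers 1.0000·0.6667 − ½·1.5000·0.6667² = 0.3333 m while stopping
person approaches 1.0000·(0.0600+0.6667) = 0.7267 m
C+Z_d+Z_r = 0.0800+0.0500+0.0250 = 0.1550 m
S_min ≈ 0.0600+0.3333+0.7267+0.1550  ⇒  S_min = 51/40 m

S_min = 51/40 m = 1.2750 m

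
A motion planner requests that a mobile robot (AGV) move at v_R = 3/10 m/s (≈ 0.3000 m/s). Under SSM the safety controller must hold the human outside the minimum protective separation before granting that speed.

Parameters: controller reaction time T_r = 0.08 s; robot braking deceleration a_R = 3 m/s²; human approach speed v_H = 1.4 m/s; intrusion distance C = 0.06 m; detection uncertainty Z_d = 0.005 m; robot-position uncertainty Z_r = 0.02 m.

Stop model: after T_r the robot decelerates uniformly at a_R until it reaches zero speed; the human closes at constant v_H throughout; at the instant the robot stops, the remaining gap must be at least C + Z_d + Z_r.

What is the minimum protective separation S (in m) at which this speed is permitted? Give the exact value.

braking lasts T_s = (3/10)/3 = 0.1000 s
reaction-phase robot travel = 0.3000·0.0800 = 0.0240 m
robot under decel: 0.3000²/(2·3.0000) = 0.0150 m
person approaches 1.4000·(0.0800+0.1000) = 0.2520 m
residual clearance needed = 0.0600+0.0050+0.0200 = 0.0850 m
S_min ≈ 0.0240+0.0150+0.2520+0.0850  ⇒  S_min = 47/125 m

S_min = 47/125 m = 0.3760 m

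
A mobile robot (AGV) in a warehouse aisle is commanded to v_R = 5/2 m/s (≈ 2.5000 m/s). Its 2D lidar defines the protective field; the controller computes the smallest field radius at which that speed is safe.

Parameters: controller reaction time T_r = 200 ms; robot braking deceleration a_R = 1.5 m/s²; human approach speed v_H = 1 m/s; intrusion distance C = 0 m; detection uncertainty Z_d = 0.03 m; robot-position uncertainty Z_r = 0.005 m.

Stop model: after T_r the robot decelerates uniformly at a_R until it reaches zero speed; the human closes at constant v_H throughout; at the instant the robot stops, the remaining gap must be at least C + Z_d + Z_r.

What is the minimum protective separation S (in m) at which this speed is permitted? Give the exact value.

T_s = v_R/a_R = (5/2)/(3/2) = 1.6667 s
robot in T_r: 2.5000·0.2000 = 0.5000 m
robot covers 2.5000·1.6667 − ½·1.5000·1.6667² = 2.0833 m while stopping
human over T_r+T_s: 1.0000·(0.2000+1.6667) = 1.8667 m
residual clearance needed = 0.0000+0.0300+0.0050 = 0.0350 m
S_min ≈ 0.5000+2.0833+1.8667+0.0350  ⇒  S_min = 897/200 m

S_min = 897/200 m = 4.4850 m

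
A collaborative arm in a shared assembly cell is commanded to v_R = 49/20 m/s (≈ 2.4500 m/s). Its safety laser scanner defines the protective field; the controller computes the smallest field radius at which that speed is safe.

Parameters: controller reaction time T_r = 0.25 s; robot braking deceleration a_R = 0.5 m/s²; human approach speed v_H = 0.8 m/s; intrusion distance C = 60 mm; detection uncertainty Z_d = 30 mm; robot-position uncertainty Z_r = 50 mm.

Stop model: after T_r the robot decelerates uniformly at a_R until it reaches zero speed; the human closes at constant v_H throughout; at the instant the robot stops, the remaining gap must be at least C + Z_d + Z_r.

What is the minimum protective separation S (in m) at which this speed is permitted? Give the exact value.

braking lasts T_s = (49/20)/(1/2) = 4.9000 s
robot in T_r: 2.4500·0.2500 = 0.6125 m
braking distance = 2.4500²/(2·0.5000) = 6.0025 m
human closes 0.8000·5.1500 = 4.1200 m
margins: 0.0600+0.0300+0.0500 = 0.1400 m
S_min ≈ 0.6125+6.0025+4.1200+0.1400  ⇒  S_min = 87/8 m

S_min = 87/8 m = 10.8750 m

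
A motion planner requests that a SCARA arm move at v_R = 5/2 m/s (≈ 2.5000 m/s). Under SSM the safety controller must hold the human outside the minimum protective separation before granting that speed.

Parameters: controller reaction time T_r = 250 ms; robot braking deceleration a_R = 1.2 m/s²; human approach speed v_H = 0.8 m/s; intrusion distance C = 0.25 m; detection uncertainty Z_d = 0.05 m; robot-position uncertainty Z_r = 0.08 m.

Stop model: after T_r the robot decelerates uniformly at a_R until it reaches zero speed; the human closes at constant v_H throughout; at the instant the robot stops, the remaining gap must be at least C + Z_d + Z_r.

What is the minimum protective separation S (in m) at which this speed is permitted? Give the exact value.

S_min = 6571/1200 m = 5.4758 m

T_s = v_R/a_R = (5/2)/(6/5) = 2.0833 s
reaction-phase robot travel = 2.5000·0.2500 = 0.6250 m
robot under decel: 2.5000²/(2·1.2000) = 2.6042 m
human closes 0.8000·2.3333 = 1.8667 m
residual clearance needed = 0.2500+0.0500+0.0800 = 0.3800 m
S_min ≈ 0.6250+2.6042+1.8667+0.3800  ⇒  S_min = 6571/1200 m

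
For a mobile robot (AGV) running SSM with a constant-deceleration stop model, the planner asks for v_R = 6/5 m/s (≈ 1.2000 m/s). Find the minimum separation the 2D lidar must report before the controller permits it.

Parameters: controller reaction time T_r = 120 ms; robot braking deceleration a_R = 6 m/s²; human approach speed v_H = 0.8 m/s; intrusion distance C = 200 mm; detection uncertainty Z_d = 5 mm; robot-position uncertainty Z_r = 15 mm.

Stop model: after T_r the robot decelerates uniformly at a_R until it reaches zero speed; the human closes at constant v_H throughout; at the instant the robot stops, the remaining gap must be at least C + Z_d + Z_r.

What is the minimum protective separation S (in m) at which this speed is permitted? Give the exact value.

stop time T_s = (6/5)/6 = 0.2000 s
robot covers v_R·T_r = 1.2000·0.1200 = 0.1440 m before braking
robot covers 1.2000·0.2000 − ½·6.0000·0.2000² = 0.1200 m while stopping
human over T_r+T_s: 0.8000·(0.1200+0.2000) = 0.2560 m
residual clearance needed = 0.2000+0.0050+0.0150 = 0.2200 m
S_min ≈ 0.1440+0.1200+0.2560+0.2200  ⇒  S_min = 37/50 m

S_min = 37/50 m = 0.7400 m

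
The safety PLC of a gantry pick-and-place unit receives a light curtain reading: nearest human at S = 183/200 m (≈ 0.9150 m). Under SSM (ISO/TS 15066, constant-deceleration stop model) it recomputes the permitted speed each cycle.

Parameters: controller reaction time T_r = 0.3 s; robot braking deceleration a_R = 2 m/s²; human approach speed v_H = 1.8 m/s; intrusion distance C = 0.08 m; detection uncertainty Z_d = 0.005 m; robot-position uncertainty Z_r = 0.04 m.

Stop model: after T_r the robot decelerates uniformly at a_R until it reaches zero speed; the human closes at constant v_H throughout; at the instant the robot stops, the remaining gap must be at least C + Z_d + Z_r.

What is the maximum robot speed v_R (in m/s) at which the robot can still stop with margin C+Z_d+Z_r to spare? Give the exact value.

v_R_max = 1/5 m/s = 0.2000 m/s

quadratic (1/4)·v² + (6/5)·v + (-1/4) = 0
  disc = (6/5)² − 4·(1/4)·(-1/4) = 169/100 ; √disc = 13/10
  v_R = (−(6/5) + 13/10) / (2·(1/4)) = 1/5 m/s
check:
T_s = v_R/a_R = (1/5)/2 = 0.1000 s
robot covers v_R·T_r = 0.2000·0.3000 = 0.0600 m before braking
robot under decel: 0.2000²/(2·2.0000) = 0.0100 m
human closes 1.8000·0.4000 = 0.7200 m
residual clearance needed = 0.0800+0.0050+0.0400 = 0.1250 m
sum ≈ 0.0600+0.0100+0.7200+0.1250 ≈ 0.9150 m = S ✓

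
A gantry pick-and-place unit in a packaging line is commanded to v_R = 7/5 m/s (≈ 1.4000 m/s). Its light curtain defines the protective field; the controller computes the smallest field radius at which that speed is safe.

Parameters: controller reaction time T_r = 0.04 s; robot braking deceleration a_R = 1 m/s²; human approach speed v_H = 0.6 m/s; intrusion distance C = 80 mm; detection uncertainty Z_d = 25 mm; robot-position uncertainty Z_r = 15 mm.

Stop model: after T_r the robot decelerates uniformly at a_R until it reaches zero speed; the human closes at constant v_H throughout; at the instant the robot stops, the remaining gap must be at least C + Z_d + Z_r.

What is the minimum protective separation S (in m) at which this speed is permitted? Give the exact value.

T_s = v_R/a_R = (7/5)/1 = 1.4000 s
reaction-phase robot travel = 1.4000·0.0400 = 0.0560 m
robot under decel: 1.4000²/(2·1.0000) = 0.9800 m
human closes 0.6000·1.4400 = 0.8640 m
residual clearance needed = 0.0800+0.0250+0.0150 = 0.1200 m
S_min ≈ 0.0560+0.9800+0.8640+0.1200  ⇒  S_min = 101/50 m

S_min = 101/50 m = 2.0200 m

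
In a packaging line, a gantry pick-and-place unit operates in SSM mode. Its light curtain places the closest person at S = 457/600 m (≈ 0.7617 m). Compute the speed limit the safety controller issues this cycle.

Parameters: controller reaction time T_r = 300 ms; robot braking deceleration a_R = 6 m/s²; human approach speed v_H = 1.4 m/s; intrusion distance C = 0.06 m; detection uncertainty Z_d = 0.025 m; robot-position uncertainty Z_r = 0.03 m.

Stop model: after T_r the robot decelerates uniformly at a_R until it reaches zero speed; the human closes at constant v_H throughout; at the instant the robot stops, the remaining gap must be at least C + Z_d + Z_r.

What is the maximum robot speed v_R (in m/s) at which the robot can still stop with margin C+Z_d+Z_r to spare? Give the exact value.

collect terms ⇒ (1/12)·v_R² + (8/15)·v_R + (-17/75) = 0
  disc = (8/15)² − 4·(1/12)·(-17/75) = 9/25 ; √disc = 3/5
  v_R = (−(8/15) + 3/5) / (2·(1/12)) = 2/5 m/s
check:
T_s = v_R/a_R = (2/5)/6 = 0.0667 s
robot covers v_R·T_r = 0.4000·0.3000 = 0.1200 m before braking
robot covers 0.4000·0.0667 − ½·6.0000·0.0667² = 0.0133 m while stopping
human closes 1.4000·0.3667 = 0.5133 m
margins: 0.0600+0.0250+0.0300 = 0.1150 m
sum ≈ 0.1200+0.0133+0.5133+0.1150 ≈ 0.7617 m = S ✓

v_R_max = 2/5 m/s = 0.4000 m/s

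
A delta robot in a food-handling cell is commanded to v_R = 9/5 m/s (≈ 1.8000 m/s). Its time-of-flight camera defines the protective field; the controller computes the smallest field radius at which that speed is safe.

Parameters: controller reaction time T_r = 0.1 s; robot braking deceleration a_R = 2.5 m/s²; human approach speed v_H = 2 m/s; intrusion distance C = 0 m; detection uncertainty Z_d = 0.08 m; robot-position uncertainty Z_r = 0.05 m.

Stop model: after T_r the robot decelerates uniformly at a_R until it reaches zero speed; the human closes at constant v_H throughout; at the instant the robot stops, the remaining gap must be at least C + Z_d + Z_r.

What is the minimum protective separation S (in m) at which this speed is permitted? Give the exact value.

braking lasts T_s = (9/5)/(5/2) = 0.7200 s
robot in T_r: 1.8000·0.1000 = 0.1800 m
braking distance = 1.8000²/(2·2.5000) = 0.6480 m
human closes 2.0000·0.8200 = 1.6400 m
margins: 0.0000+0.0800+0.0500 = 0.1300 m
S_min ≈ 0.1800+0.6480+1.6400+0.1300  ⇒  S_min = 1299/500 m

S_min = 1299/500 m = 2.5980 m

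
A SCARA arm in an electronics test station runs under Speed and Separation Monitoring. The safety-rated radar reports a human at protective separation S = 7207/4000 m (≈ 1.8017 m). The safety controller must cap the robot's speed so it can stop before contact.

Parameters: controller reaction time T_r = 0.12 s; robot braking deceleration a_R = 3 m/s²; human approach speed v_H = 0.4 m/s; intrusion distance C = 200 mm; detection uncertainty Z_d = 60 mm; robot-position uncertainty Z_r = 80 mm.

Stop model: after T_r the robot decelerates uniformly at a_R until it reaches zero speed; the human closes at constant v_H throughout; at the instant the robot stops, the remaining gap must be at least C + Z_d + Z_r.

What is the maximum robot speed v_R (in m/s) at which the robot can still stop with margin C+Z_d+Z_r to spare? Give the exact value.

v_R_max = 9/4 m/s = 2.2500 m/s

at the boundary: (1/6)·v² + (19/75)·v + (-1131/800) = 0
  disc = (19/75)² − 4·(1/6)·(-1131/800) = 90601/90000 ; √disc = 301/300
  v_R = (−(19/75) + 301/300) / (2·(1/6)) = 9/4 m/s
check:
stop time T_s = (9/4)/3 = 0.7500 s
robot in T_r: 2.2500·0.1200 = 0.2700 m
braking distance = 2.2500²/(2·3.0000) = 0.8438 m
human over T_r+T_s: 0.4000·(0.1200+0.7500) = 0.3480 m
residual clearance needed = 0.2000+0.0600+0.0800 = 0.3400 m
sum ≈ 0.2700+0.8438+0.3480+0.3400 ≈ 1.8017 m = S ✓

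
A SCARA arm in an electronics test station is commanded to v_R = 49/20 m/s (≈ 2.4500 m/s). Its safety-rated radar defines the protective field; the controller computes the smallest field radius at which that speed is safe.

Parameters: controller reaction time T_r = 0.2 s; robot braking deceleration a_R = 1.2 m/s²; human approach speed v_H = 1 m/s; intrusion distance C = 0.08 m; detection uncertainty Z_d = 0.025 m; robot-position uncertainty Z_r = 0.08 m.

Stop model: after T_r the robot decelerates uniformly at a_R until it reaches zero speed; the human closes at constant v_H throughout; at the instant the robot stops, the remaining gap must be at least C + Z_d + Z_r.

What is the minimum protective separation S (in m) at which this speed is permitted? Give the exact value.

S_min = 5201/960 m = 5.4177 m

stop time T_s = (49/20)/(6/5) = 2.0417 s
robot in T_r: 2.4500·0.2000 = 0.4900 m
braking distance = 2.4500²/(2·1.2000) = 2.5010 m
person approaches 1.0000·(0.2000+2.0417) = 2.2417 m
residual clearance needed = 0.0800+0.0250+0.0800 = 0.1850 m
S_min ≈ 0.4900+2.5010+2.2417+0.1850  ⇒  S_min = 5201/960 m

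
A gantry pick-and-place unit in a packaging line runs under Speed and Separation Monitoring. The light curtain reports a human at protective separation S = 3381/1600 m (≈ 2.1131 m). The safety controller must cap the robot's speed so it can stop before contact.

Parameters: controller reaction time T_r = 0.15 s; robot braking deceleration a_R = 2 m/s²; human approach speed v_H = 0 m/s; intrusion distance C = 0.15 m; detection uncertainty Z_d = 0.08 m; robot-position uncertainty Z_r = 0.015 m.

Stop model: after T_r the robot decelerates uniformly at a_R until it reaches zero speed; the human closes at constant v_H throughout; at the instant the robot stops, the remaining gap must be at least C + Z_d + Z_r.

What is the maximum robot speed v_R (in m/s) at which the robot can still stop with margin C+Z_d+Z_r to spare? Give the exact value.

quadratic (1/4)·v² + (3/20)·v + (-2989/1600) = 0
  disc = (3/20)² − 4·(1/4)·(-2989/1600) = 121/64 ; √disc = 11/8
  v_R = (−(3/20) + 11/8) / (2·(1/4)) = 49/20 m/s
check:
T_s = v_R/a_R = (49/20)/2 = 1.2250 s
reaction-phase robot travel = 2.4500·0.1500 = 0.3675 m
robot covers 2.4500·1.2250 − ½·2.0000·1.2250² = 1.5006 m while stopping
person approaches 0.0000·(0.1500+1.2250) = 0.0000 m
C+Z_d+Z_r = 0.1500+0.0800+0.0150 = 0.2450 m
sum ≈ 0.3675+1.5006+0.0000+0.2450 ≈ 2.1131 m = S ✓

v_R_max = 49/20 m/s = 2.4500 m/s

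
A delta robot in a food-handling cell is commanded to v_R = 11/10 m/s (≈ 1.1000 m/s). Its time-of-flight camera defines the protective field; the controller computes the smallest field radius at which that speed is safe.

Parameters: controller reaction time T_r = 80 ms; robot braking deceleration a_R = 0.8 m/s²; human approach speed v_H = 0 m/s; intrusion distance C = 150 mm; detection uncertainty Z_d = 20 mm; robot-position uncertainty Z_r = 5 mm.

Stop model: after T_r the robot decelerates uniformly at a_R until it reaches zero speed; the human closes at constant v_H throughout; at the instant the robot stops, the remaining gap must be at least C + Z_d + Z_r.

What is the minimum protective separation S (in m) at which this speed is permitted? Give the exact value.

S_min = 4077/4000 m = 1.0192 m

T_s = v_R/a_R = (11/10)/(4/5) = 1.3750 s
reaction-phase robot travel = 1.1000·0.0800 = 0.0880 m
robot under decel: 1.1000²/(2·0.8000) = 0.7562 m
person approaches 0.0000·(0.0800+1.3750) = 0.0000 m
residual clearance needed = 0.1500+0.0200+0.0050 = 0.1750 m
S_min ≈ 0.0880+0.7562+0.0000+0.1750  ⇒  S_min = 4077/4000 m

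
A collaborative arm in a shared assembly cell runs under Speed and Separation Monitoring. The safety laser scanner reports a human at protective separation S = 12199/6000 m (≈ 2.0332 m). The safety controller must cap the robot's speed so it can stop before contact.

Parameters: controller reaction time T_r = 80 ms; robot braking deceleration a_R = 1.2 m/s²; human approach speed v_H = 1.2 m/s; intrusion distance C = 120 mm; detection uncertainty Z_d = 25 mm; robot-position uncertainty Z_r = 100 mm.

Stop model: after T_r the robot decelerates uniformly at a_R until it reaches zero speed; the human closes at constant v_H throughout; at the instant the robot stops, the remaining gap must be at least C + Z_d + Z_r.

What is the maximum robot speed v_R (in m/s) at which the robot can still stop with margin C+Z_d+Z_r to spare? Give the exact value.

at the boundary: (5/12)·v² + (27/25)·v + (-10153/6000) = 0
  disc = (27/25)² − 4·(5/12)·(-10153/6000) = 358801/90000 ; √disc = 599/300
  v_R = (−(27/25) + 599/300) / (2·(5/12)) = 11/10 m/s
check:
stop time T_s = (11/10)/(6/5) = 0.9167 s
reaction-phase robot travel = 1.1000·0.0800 = 0.0880 m
robot covers 1.1000·0.9167 − ½·1.2000·0.9167² = 0.5042 m while stopping
human closes 1.2000·0.9967 = 1.1960 m
C+Z_d+Z_r = 0.1200+0.0250+0.1000 = 0.2450 m
sum ≈ 0.0880+0.5042+1.1960+0.2450 ≈ 2.0332 m = S ✓

v_R_max = 11/10 m/s = 1.1000 m/s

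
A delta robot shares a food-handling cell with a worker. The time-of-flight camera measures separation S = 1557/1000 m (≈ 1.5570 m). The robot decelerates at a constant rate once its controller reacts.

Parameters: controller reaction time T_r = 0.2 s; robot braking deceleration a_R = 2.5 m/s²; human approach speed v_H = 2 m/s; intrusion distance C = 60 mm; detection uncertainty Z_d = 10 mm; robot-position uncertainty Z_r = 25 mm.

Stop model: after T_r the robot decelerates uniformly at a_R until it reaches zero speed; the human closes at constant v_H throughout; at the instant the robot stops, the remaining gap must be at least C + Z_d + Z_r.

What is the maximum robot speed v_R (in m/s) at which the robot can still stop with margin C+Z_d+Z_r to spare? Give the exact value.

quadratic (1/5)·v² + (1)·v + (-531/500) = 0
  disc = (1)² − 4·(1/5)·(-531/500) = 1156/625 ; √disc = 34/25
  v_R = (−(1) + 34/25) / (2·(1/5)) = 9/10 m/s
check:
T_s = v_R/a_R = (9/10)/(5/2) = 0.3600 s
reaction-phase robot travel = 0.9000·0.2000 = 0.1800 m
braking distance = 0.9000²/(2·2.5000) = 0.1620 m
human closes 2.0000·0.5600 = 1.1200 m
residual clearance needed = 0.0600+0.0100+0.0250 = 0.0950 m
sum ≈ 0.1800+0.1620+1.1200+0.0950 ≈ 1.5570 m = S ✓

v_R_max = 9/10 m/s = 0.9000 m/s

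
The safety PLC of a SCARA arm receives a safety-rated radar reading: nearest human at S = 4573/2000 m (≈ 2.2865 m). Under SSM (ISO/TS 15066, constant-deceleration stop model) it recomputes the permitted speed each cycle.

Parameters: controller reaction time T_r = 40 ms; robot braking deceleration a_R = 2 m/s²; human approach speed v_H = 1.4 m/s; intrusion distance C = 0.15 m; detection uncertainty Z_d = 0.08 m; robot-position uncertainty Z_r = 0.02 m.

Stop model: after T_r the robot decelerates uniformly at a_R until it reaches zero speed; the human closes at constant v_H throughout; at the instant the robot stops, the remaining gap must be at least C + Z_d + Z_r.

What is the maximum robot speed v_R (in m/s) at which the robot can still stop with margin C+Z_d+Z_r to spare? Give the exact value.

quadratic (1/4)·v² + (37/50)·v + (-3961/2000) = 0
  disc = (37/50)² − 4·(1/4)·(-3961/2000) = 25281/10000 ; √disc = 159/100
  v_R = (−(37/50) + 159/100) / (2·(1/4)) = 17/10 m/s
check:
T_s = v_R/a_R = (17/10)/2 = 0.8500 s
reaction-phase robot travel = 1.7000·0.0400 = 0.0680 m
braking distance = 1.7000²/(2·2.0000) = 0.7225 m
human over T_r+T_s: 1.4000·(0.0400+0.8500) = 1.2460 m
margins: 0.1500+0.0800+0.0200 = 0.2500 m
sum ≈ 0.0680+0.7225+1.2460+0.2500 ≈ 2.2865 m = S ✓

v_R_max = 17/10 m/s = 1.7000 m/s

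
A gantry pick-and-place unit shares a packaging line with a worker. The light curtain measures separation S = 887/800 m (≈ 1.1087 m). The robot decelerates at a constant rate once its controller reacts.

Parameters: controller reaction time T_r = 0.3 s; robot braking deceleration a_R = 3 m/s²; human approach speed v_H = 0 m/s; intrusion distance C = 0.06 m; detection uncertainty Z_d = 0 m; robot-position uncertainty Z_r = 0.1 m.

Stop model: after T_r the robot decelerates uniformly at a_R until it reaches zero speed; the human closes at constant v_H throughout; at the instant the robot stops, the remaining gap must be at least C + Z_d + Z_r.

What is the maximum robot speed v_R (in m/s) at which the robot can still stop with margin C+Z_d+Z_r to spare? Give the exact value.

v_R_max = 33/20 m/s = 1.6500 m/s

at the boundary: (1/6)·v² + (3/10)·v + (-759/800) = 0
  disc = (3/10)² − 4·(1/6)·(-759/800) = 289/400 ; √disc = 17/20
  v_R = (−(3/10) + 17/20) / (2·(1/6)) = 33/20 m/s
check:
T_s = v_R/a_R = (33/20)/3 = 0.5500 s
robot in T_r: 1.6500·0.3000 = 0.4950 m
robot under decel: 1.6500²/(2·3.0000) = 0.4537 m
person approaches 0.0000·(0.3000+0.5500) = 0.0000 m
C+Z_d+Z_r = 0.0600+0.0000+0.1000 = 0.1600 m
sum ≈ 0.4950+0.4537+0.0000+0.1600 ≈ 1.1087 m = S ✓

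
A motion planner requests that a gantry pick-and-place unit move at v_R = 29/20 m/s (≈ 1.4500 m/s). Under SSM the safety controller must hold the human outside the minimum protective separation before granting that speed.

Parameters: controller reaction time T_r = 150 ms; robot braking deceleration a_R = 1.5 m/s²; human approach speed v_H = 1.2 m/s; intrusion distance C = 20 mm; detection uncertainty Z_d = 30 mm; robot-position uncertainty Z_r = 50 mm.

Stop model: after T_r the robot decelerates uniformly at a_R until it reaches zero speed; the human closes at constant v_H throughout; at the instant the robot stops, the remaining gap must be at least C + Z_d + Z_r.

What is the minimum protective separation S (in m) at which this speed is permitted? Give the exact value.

T_s = v_R/a_R = (29/20)/(3/2) = 0.9667 s
reaction-phase robot travel = 1.4500·0.1500 = 0.2175 m
braking distance = 1.4500²/(2·1.5000) = 0.7008 m
person approaches 1.2000·(0.1500+0.9667) = 1.3400 m
C+Z_d+Z_r = 0.0200+0.0300+0.0500 = 0.1000 m
S_min ≈ 0.2175+0.7008+1.3400+0.1000  ⇒  S_min = 283/120 m

S_min = 283/120 m = 2.3583 m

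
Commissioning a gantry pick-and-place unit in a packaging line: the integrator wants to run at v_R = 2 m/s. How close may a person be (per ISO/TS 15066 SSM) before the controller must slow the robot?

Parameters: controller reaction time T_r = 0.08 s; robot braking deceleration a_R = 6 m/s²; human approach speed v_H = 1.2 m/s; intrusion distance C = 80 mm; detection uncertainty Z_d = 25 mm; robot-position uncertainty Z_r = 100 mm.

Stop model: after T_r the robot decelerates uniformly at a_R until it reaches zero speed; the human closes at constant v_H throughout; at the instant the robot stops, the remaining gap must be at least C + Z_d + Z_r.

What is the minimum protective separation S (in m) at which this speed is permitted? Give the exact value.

S_min = 3583/3000 m = 1.1943 m

braking lasts T_s = 2/6 = 0.3333 s
reaction-phase robot travel = 2.0000·0.0800 = 0.1600 m
robot under decel: 2.0000²/(2·6.0000) = 0.3333 m
human closes 1.2000·0.4133 = 0.4960 m
residual clearance needed = 0.0800+0.0250+0.1000 = 0.2050 m
S_min ≈ 0.1600+0.3333+0.4960+0.2050  ⇒  S_min = 3583/3000 m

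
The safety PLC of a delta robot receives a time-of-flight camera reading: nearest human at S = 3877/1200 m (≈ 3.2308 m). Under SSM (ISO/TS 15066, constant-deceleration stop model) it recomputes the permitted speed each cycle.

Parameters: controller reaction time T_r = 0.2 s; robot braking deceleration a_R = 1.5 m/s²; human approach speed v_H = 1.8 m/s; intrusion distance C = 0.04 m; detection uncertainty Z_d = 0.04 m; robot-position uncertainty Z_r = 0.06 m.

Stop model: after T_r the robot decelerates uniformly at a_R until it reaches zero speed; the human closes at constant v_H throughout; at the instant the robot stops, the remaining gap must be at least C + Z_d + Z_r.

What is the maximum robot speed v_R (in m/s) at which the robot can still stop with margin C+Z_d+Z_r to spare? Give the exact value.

v_R_max = 29/20 m/s = 1.4500 m/s

quadratic (1/3)·v² + (7/5)·v + (-3277/1200) = 0
  disc = (7/5)² − 4·(1/3)·(-3277/1200) = 5041/900 ; √disc = 71/30
  v_R = (−(7/5) + 71/30) / (2·(1/3)) = 29/20 m/s
check:
braking lasts T_s = (29/20)/(3/2) = 0.9667 s
reaction-phase robot travel = 1.4500·0.2000 = 0.2900 m
robot under decel: 1.4500²/(2·1.5000) = 0.7008 m
person approaches 1.8000·(0.2000+0.9667) = 2.1000 m
margins: 0.0400+0.0400+0.0600 = 0.1400 m
sum ≈ 0.2900+0.7008+2.1000+0.1400 ≈ 3.2308 m = S ✓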